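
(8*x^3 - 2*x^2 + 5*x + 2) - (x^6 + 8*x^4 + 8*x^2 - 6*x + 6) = -x^6 - 8*x^4 + 8*x^3 - 10*x^2 + 11*x - 4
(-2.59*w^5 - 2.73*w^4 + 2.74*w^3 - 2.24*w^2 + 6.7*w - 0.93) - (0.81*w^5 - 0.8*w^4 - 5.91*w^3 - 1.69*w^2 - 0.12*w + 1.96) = -3.4*w^5 - 1.93*w^4 + 8.65*w^3 - 0.55*w^2 + 6.82*w - 2.89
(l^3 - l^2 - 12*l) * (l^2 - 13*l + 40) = l^5 - 14*l^4 + 41*l^3 + 116*l^2 - 480*l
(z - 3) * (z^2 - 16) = z^3 - 3*z^2 - 16*z + 48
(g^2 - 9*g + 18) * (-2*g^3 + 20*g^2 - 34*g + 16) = -2*g^5 + 38*g^4 - 250*g^3 + 682*g^2 - 756*g + 288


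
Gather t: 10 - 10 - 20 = -20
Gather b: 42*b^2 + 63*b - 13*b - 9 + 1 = 42*b^2 + 50*b - 8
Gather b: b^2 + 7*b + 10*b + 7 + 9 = b^2 + 17*b + 16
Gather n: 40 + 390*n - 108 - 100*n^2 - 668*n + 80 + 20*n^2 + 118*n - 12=-80*n^2 - 160*n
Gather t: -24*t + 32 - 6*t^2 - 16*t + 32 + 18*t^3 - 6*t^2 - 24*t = 18*t^3 - 12*t^2 - 64*t + 64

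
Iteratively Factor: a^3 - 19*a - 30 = (a - 5)*(a^2 + 5*a + 6) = (a - 5)*(a + 2)*(a + 3)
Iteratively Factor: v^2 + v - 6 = (v - 2)*(v + 3)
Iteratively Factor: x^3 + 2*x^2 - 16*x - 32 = (x + 4)*(x^2 - 2*x - 8) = (x + 2)*(x + 4)*(x - 4)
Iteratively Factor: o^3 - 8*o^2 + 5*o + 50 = (o + 2)*(o^2 - 10*o + 25) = (o - 5)*(o + 2)*(o - 5)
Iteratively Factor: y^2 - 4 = (y - 2)*(y + 2)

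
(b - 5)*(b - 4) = b^2 - 9*b + 20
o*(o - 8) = o^2 - 8*o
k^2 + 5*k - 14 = (k - 2)*(k + 7)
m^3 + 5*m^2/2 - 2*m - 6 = (m - 3/2)*(m + 2)^2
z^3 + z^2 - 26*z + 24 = (z - 4)*(z - 1)*(z + 6)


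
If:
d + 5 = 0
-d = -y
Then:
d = -5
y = -5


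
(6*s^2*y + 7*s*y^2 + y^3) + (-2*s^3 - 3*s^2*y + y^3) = -2*s^3 + 3*s^2*y + 7*s*y^2 + 2*y^3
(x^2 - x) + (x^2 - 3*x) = 2*x^2 - 4*x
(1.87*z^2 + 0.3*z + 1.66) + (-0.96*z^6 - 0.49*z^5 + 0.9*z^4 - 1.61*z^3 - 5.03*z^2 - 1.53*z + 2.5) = -0.96*z^6 - 0.49*z^5 + 0.9*z^4 - 1.61*z^3 - 3.16*z^2 - 1.23*z + 4.16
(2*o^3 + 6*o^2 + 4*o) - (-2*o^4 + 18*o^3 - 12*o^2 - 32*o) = 2*o^4 - 16*o^3 + 18*o^2 + 36*o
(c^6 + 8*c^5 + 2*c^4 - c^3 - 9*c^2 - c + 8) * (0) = 0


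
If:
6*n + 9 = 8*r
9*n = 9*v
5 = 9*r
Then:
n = -41/54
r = 5/9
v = -41/54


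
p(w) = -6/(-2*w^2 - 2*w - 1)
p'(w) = -6*(4*w + 2)/(-2*w^2 - 2*w - 1)^2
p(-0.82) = 8.51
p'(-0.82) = 15.46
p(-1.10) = 4.92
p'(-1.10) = 9.67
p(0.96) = 1.26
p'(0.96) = -1.54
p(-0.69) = 10.49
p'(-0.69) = 13.93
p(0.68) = 1.83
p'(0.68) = -2.62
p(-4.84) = 0.16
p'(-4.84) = 0.07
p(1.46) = 0.73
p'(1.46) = -0.70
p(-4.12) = 0.22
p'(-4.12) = 0.12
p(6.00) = 0.07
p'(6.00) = -0.02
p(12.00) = 0.02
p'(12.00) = 0.00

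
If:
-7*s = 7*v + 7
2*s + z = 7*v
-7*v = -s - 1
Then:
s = -1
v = 0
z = 2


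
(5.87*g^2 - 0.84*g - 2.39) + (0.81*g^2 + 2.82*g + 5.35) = 6.68*g^2 + 1.98*g + 2.96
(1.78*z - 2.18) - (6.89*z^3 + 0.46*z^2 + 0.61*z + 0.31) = -6.89*z^3 - 0.46*z^2 + 1.17*z - 2.49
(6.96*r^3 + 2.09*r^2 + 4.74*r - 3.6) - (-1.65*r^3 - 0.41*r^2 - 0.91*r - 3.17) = 8.61*r^3 + 2.5*r^2 + 5.65*r - 0.43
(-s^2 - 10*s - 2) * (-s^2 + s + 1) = s^4 + 9*s^3 - 9*s^2 - 12*s - 2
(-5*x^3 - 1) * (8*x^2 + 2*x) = -40*x^5 - 10*x^4 - 8*x^2 - 2*x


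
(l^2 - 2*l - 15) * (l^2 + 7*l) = l^4 + 5*l^3 - 29*l^2 - 105*l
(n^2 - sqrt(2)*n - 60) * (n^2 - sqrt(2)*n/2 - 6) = n^4 - 3*sqrt(2)*n^3/2 - 65*n^2 + 36*sqrt(2)*n + 360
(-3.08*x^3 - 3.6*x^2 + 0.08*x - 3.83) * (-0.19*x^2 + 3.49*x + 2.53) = 0.5852*x^5 - 10.0652*x^4 - 20.3716*x^3 - 8.1011*x^2 - 13.1643*x - 9.6899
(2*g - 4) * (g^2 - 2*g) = 2*g^3 - 8*g^2 + 8*g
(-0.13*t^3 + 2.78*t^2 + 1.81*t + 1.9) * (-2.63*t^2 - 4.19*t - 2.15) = 0.3419*t^5 - 6.7667*t^4 - 16.129*t^3 - 18.5579*t^2 - 11.8525*t - 4.085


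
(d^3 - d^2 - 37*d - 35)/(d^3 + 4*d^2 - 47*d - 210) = (d + 1)/(d + 6)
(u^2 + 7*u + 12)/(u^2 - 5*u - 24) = (u + 4)/(u - 8)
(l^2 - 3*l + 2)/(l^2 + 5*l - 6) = (l - 2)/(l + 6)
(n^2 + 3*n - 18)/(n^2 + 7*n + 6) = (n - 3)/(n + 1)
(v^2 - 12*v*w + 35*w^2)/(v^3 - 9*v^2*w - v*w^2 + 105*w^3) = 1/(v + 3*w)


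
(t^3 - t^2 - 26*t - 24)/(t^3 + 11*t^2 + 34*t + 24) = (t - 6)/(t + 6)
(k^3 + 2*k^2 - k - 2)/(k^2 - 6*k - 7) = (k^2 + k - 2)/(k - 7)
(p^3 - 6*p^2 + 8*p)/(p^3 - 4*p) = (p - 4)/(p + 2)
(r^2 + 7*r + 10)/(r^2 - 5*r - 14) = (r + 5)/(r - 7)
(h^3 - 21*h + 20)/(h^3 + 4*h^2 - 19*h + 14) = (h^2 + h - 20)/(h^2 + 5*h - 14)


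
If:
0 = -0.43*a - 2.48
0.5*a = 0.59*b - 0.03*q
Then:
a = -5.77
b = 0.0508474576271186*q - 4.88766259361451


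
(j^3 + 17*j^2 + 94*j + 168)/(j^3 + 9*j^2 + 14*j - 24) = (j + 7)/(j - 1)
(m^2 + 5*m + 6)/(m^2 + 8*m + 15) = (m + 2)/(m + 5)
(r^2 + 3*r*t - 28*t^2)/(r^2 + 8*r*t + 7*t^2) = (r - 4*t)/(r + t)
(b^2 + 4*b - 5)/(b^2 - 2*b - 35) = (b - 1)/(b - 7)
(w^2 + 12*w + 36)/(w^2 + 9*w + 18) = (w + 6)/(w + 3)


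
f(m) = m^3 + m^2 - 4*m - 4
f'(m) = 3*m^2 + 2*m - 4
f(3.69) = 45.10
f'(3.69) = 44.23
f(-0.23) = -3.04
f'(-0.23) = -4.30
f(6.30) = 260.54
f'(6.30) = 127.67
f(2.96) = 18.86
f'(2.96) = 28.20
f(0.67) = -5.93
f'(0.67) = -1.31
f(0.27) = -4.99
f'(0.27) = -3.24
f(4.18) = 69.79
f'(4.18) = 56.78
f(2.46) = 7.10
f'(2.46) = 19.07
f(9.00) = 770.00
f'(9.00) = 257.00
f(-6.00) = -160.00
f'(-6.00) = 92.00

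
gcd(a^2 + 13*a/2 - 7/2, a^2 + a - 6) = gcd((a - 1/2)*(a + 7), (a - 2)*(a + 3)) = 1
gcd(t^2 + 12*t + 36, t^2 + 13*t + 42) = t + 6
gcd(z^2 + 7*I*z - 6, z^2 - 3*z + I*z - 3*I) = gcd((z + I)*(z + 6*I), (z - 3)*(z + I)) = z + I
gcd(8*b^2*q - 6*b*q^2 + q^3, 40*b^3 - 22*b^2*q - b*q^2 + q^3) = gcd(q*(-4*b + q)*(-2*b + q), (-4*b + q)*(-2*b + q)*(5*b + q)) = 8*b^2 - 6*b*q + q^2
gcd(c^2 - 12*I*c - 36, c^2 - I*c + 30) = c - 6*I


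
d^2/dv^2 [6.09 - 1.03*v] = 0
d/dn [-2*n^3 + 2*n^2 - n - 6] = -6*n^2 + 4*n - 1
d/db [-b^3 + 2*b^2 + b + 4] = -3*b^2 + 4*b + 1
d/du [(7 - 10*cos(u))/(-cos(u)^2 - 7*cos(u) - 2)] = (10*cos(u)^2 - 14*cos(u) - 69)*sin(u)/(cos(u)^2 + 7*cos(u) + 2)^2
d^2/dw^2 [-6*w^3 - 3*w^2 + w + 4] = -36*w - 6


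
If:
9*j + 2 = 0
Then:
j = -2/9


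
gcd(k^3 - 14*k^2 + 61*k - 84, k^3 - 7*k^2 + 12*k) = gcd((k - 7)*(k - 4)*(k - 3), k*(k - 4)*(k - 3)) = k^2 - 7*k + 12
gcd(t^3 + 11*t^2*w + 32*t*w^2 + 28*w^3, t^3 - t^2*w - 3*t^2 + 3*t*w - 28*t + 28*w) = 1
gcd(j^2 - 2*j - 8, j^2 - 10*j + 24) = j - 4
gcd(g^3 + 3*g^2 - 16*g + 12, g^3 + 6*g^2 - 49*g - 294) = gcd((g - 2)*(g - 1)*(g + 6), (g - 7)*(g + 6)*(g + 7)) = g + 6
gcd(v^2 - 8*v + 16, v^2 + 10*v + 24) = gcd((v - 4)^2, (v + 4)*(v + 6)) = 1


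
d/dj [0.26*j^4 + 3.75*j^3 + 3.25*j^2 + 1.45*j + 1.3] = 1.04*j^3 + 11.25*j^2 + 6.5*j + 1.45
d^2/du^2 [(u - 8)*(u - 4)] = 2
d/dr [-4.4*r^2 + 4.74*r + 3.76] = 4.74 - 8.8*r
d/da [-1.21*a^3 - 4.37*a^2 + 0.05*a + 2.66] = -3.63*a^2 - 8.74*a + 0.05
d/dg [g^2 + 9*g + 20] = 2*g + 9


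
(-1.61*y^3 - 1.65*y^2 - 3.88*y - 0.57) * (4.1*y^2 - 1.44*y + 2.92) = -6.601*y^5 - 4.4466*y^4 - 18.2332*y^3 - 1.5678*y^2 - 10.5088*y - 1.6644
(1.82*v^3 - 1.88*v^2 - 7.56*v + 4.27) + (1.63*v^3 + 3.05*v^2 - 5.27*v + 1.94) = 3.45*v^3 + 1.17*v^2 - 12.83*v + 6.21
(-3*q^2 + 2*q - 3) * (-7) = 21*q^2 - 14*q + 21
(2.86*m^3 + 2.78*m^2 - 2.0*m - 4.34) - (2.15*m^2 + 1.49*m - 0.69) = 2.86*m^3 + 0.63*m^2 - 3.49*m - 3.65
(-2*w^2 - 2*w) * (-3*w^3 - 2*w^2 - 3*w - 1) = 6*w^5 + 10*w^4 + 10*w^3 + 8*w^2 + 2*w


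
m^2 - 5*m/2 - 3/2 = (m - 3)*(m + 1/2)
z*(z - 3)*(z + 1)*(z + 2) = z^4 - 7*z^2 - 6*z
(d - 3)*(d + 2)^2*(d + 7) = d^4 + 8*d^3 - d^2 - 68*d - 84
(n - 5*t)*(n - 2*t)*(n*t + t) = n^3*t - 7*n^2*t^2 + n^2*t + 10*n*t^3 - 7*n*t^2 + 10*t^3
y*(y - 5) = y^2 - 5*y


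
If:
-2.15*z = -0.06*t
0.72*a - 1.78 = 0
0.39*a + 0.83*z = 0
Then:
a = 2.47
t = -41.63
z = -1.16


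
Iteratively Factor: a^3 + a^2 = (a)*(a^2 + a) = a*(a + 1)*(a)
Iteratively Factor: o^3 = (o)*(o^2) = o^2*(o)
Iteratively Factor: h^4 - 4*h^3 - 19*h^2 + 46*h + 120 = (h + 3)*(h^3 - 7*h^2 + 2*h + 40) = (h + 2)*(h + 3)*(h^2 - 9*h + 20) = (h - 4)*(h + 2)*(h + 3)*(h - 5)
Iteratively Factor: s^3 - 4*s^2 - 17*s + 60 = (s + 4)*(s^2 - 8*s + 15) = (s - 5)*(s + 4)*(s - 3)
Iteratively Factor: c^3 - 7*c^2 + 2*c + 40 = (c - 5)*(c^2 - 2*c - 8) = (c - 5)*(c + 2)*(c - 4)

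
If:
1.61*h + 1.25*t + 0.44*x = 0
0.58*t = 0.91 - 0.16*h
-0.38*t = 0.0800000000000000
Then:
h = 6.45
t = -0.21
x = -23.01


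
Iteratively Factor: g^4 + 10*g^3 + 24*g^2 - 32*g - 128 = (g + 4)*(g^3 + 6*g^2 - 32) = (g + 4)^2*(g^2 + 2*g - 8) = (g - 2)*(g + 4)^2*(g + 4)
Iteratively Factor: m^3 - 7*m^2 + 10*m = (m - 5)*(m^2 - 2*m) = m*(m - 5)*(m - 2)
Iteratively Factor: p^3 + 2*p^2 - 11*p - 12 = (p + 4)*(p^2 - 2*p - 3) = (p + 1)*(p + 4)*(p - 3)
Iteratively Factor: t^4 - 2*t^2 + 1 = (t - 1)*(t^3 + t^2 - t - 1) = (t - 1)^2*(t^2 + 2*t + 1) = (t - 1)^2*(t + 1)*(t + 1)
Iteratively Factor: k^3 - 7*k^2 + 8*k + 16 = (k + 1)*(k^2 - 8*k + 16) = (k - 4)*(k + 1)*(k - 4)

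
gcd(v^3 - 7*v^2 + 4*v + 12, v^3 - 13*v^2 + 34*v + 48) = v^2 - 5*v - 6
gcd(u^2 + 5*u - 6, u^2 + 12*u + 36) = u + 6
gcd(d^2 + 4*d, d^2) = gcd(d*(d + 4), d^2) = d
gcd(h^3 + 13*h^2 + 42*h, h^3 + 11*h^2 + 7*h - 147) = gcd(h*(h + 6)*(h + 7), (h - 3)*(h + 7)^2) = h + 7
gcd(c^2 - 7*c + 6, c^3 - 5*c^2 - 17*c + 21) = c - 1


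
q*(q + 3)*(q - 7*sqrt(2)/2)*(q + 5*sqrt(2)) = q^4 + 3*sqrt(2)*q^3/2 + 3*q^3 - 35*q^2 + 9*sqrt(2)*q^2/2 - 105*q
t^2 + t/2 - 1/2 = (t - 1/2)*(t + 1)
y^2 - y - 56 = (y - 8)*(y + 7)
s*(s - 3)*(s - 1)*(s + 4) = s^4 - 13*s^2 + 12*s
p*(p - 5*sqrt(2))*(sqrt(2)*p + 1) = sqrt(2)*p^3 - 9*p^2 - 5*sqrt(2)*p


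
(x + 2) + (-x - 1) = 1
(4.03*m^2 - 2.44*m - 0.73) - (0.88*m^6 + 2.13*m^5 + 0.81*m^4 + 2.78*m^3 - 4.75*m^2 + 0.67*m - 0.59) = -0.88*m^6 - 2.13*m^5 - 0.81*m^4 - 2.78*m^3 + 8.78*m^2 - 3.11*m - 0.14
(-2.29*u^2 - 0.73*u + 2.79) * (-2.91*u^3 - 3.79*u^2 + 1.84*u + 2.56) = 6.6639*u^5 + 10.8034*u^4 - 9.5658*u^3 - 17.7797*u^2 + 3.2648*u + 7.1424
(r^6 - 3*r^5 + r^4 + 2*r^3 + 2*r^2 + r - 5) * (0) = 0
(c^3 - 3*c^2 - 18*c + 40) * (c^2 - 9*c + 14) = c^5 - 12*c^4 + 23*c^3 + 160*c^2 - 612*c + 560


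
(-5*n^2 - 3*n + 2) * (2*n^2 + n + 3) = -10*n^4 - 11*n^3 - 14*n^2 - 7*n + 6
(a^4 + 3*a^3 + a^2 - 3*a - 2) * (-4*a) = -4*a^5 - 12*a^4 - 4*a^3 + 12*a^2 + 8*a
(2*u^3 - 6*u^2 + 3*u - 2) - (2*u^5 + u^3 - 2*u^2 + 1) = -2*u^5 + u^3 - 4*u^2 + 3*u - 3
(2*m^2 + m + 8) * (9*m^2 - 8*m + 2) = 18*m^4 - 7*m^3 + 68*m^2 - 62*m + 16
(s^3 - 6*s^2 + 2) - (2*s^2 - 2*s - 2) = s^3 - 8*s^2 + 2*s + 4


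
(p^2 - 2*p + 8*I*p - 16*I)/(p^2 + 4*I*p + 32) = (p - 2)/(p - 4*I)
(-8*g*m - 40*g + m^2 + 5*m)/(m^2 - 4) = (-8*g*m - 40*g + m^2 + 5*m)/(m^2 - 4)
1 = 1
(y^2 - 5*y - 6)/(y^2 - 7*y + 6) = (y + 1)/(y - 1)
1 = 1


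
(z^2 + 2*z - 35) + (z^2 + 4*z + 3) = 2*z^2 + 6*z - 32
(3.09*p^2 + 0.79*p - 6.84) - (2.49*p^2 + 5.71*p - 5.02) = 0.6*p^2 - 4.92*p - 1.82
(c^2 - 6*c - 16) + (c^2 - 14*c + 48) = 2*c^2 - 20*c + 32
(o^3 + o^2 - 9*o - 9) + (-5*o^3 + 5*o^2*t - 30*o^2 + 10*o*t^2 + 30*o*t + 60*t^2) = -4*o^3 + 5*o^2*t - 29*o^2 + 10*o*t^2 + 30*o*t - 9*o + 60*t^2 - 9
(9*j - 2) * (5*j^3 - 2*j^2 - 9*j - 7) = 45*j^4 - 28*j^3 - 77*j^2 - 45*j + 14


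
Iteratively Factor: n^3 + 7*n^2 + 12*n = (n + 4)*(n^2 + 3*n) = n*(n + 4)*(n + 3)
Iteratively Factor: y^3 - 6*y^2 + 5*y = (y - 1)*(y^2 - 5*y) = (y - 5)*(y - 1)*(y)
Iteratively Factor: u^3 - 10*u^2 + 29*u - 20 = (u - 4)*(u^2 - 6*u + 5) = (u - 5)*(u - 4)*(u - 1)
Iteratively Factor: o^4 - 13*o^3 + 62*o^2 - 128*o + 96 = (o - 4)*(o^3 - 9*o^2 + 26*o - 24) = (o - 4)^2*(o^2 - 5*o + 6) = (o - 4)^2*(o - 2)*(o - 3)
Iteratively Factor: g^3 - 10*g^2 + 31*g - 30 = (g - 2)*(g^2 - 8*g + 15) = (g - 5)*(g - 2)*(g - 3)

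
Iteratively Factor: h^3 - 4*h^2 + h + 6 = (h - 2)*(h^2 - 2*h - 3) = (h - 3)*(h - 2)*(h + 1)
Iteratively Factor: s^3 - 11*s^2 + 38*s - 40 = (s - 4)*(s^2 - 7*s + 10) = (s - 5)*(s - 4)*(s - 2)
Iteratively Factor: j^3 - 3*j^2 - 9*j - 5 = (j - 5)*(j^2 + 2*j + 1) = (j - 5)*(j + 1)*(j + 1)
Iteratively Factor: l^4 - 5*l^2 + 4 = (l + 1)*(l^3 - l^2 - 4*l + 4) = (l - 1)*(l + 1)*(l^2 - 4) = (l - 1)*(l + 1)*(l + 2)*(l - 2)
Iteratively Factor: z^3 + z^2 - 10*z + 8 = (z - 2)*(z^2 + 3*z - 4) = (z - 2)*(z + 4)*(z - 1)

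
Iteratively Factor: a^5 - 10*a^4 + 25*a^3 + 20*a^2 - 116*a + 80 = (a - 5)*(a^4 - 5*a^3 + 20*a - 16) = (a - 5)*(a - 2)*(a^3 - 3*a^2 - 6*a + 8) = (a - 5)*(a - 2)*(a - 1)*(a^2 - 2*a - 8) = (a - 5)*(a - 2)*(a - 1)*(a + 2)*(a - 4)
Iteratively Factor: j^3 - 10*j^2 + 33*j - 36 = (j - 3)*(j^2 - 7*j + 12) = (j - 4)*(j - 3)*(j - 3)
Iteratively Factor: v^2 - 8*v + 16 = (v - 4)*(v - 4)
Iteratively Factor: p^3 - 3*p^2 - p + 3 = (p - 3)*(p^2 - 1) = (p - 3)*(p + 1)*(p - 1)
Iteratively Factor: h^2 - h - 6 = (h + 2)*(h - 3)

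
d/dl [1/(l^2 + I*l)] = (-2*l - I)/(l^2*(l + I)^2)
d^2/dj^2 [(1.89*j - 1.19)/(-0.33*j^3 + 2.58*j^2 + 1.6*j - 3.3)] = (-1.234926*j^5 + 11.209968*j^4 - 43.367688*j^3 + 68.455296*j^2 - 74.8503*j + 6.39772)/(0.035937*j^9 - 0.842886*j^8 + 6.067116*j^7 - 7.921962*j^6 - 46.27404*j^5 + 35.62956*j^4 + 88.4195*j^3 - 58.9446*j^2 - 52.272*j + 35.937)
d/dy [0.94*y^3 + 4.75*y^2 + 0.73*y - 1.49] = 2.82*y^2 + 9.5*y + 0.73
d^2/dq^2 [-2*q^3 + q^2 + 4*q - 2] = 2 - 12*q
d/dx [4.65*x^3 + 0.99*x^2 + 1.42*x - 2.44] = 13.95*x^2 + 1.98*x + 1.42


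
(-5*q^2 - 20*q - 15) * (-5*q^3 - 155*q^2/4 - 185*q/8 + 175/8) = 25*q^5 + 1175*q^4/4 + 7725*q^3/8 + 7475*q^2/8 - 725*q/8 - 2625/8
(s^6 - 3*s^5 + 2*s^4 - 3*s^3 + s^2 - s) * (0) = 0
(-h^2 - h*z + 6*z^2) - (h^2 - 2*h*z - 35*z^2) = -2*h^2 + h*z + 41*z^2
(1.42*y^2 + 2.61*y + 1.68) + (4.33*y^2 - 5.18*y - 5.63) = 5.75*y^2 - 2.57*y - 3.95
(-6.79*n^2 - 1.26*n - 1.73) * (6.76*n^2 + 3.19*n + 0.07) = -45.9004*n^4 - 30.1777*n^3 - 16.1895*n^2 - 5.6069*n - 0.1211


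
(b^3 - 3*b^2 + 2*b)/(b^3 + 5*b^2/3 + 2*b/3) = 3*(b^2 - 3*b + 2)/(3*b^2 + 5*b + 2)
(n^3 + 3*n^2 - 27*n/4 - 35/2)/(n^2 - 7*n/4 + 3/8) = 2*(4*n^3 + 12*n^2 - 27*n - 70)/(8*n^2 - 14*n + 3)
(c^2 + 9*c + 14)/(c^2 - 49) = (c + 2)/(c - 7)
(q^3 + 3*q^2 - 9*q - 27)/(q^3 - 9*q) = (q + 3)/q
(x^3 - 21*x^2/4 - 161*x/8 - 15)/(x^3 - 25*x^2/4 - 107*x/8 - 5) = (2*x + 3)/(2*x + 1)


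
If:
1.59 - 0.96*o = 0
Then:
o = 1.66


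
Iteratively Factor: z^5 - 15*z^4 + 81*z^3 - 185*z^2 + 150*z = (z - 5)*(z^4 - 10*z^3 + 31*z^2 - 30*z) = (z - 5)*(z - 2)*(z^3 - 8*z^2 + 15*z) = (z - 5)*(z - 3)*(z - 2)*(z^2 - 5*z) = (z - 5)^2*(z - 3)*(z - 2)*(z)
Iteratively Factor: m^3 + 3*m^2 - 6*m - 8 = (m + 4)*(m^2 - m - 2) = (m + 1)*(m + 4)*(m - 2)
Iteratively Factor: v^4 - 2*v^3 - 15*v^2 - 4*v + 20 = (v - 5)*(v^3 + 3*v^2 - 4) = (v - 5)*(v + 2)*(v^2 + v - 2) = (v - 5)*(v - 1)*(v + 2)*(v + 2)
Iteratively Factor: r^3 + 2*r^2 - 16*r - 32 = (r + 4)*(r^2 - 2*r - 8) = (r + 2)*(r + 4)*(r - 4)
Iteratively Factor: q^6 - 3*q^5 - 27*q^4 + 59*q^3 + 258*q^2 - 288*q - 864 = (q + 3)*(q^5 - 6*q^4 - 9*q^3 + 86*q^2 - 288) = (q - 4)*(q + 3)*(q^4 - 2*q^3 - 17*q^2 + 18*q + 72) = (q - 4)^2*(q + 3)*(q^3 + 2*q^2 - 9*q - 18) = (q - 4)^2*(q + 3)^2*(q^2 - q - 6) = (q - 4)^2*(q - 3)*(q + 3)^2*(q + 2)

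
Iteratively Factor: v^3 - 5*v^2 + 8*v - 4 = (v - 2)*(v^2 - 3*v + 2) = (v - 2)^2*(v - 1)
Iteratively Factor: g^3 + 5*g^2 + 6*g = (g + 2)*(g^2 + 3*g) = (g + 2)*(g + 3)*(g)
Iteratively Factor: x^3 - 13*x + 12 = (x + 4)*(x^2 - 4*x + 3) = (x - 3)*(x + 4)*(x - 1)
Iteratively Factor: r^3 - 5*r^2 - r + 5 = (r + 1)*(r^2 - 6*r + 5) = (r - 5)*(r + 1)*(r - 1)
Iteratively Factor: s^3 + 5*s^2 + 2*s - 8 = (s + 4)*(s^2 + s - 2) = (s + 2)*(s + 4)*(s - 1)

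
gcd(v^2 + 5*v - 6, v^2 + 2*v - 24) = v + 6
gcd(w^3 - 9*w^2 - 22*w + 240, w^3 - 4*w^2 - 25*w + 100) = w + 5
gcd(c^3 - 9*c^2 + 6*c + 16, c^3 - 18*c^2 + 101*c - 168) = c - 8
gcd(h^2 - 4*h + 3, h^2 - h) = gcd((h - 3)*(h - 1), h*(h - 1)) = h - 1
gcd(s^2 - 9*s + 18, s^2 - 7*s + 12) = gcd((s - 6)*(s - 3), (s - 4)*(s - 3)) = s - 3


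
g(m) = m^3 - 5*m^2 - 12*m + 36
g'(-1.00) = 1.00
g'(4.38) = 1.75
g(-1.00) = 42.00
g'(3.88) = -5.64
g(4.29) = -28.55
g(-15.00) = -4284.00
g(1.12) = 17.69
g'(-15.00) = 813.00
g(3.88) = -27.42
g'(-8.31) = 278.27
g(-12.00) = -2268.00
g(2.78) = -14.52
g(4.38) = -28.45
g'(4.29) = 0.31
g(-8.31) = -783.42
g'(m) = 3*m^2 - 10*m - 12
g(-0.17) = 37.89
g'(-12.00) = 540.00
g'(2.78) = -16.61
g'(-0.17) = -10.21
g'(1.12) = -19.44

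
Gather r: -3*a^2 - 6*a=-3*a^2 - 6*a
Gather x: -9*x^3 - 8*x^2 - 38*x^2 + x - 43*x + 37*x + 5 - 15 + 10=-9*x^3 - 46*x^2 - 5*x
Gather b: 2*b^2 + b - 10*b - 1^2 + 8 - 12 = 2*b^2 - 9*b - 5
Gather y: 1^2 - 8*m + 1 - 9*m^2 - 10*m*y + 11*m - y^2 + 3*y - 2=-9*m^2 + 3*m - y^2 + y*(3 - 10*m)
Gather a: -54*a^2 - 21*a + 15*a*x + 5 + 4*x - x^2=-54*a^2 + a*(15*x - 21) - x^2 + 4*x + 5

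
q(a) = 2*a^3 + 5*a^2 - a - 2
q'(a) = 6*a^2 + 10*a - 1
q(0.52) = -0.89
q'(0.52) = 5.82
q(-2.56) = -0.23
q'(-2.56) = 12.72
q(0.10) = -2.05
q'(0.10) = 0.06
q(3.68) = 161.70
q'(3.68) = 117.05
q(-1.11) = 2.54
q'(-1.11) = -4.71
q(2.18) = 40.30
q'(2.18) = 49.31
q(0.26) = -1.89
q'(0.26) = 2.01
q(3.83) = 179.88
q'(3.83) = 125.31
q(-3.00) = -8.00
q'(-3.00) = 23.00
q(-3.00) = -8.00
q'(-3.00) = 23.00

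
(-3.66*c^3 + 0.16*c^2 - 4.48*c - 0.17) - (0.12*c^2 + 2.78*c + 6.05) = -3.66*c^3 + 0.04*c^2 - 7.26*c - 6.22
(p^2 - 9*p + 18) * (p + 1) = p^3 - 8*p^2 + 9*p + 18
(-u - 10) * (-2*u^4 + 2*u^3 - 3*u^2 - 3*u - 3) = 2*u^5 + 18*u^4 - 17*u^3 + 33*u^2 + 33*u + 30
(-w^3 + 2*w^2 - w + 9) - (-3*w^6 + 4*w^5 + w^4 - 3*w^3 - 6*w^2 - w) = 3*w^6 - 4*w^5 - w^4 + 2*w^3 + 8*w^2 + 9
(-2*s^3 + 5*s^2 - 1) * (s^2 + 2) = -2*s^5 + 5*s^4 - 4*s^3 + 9*s^2 - 2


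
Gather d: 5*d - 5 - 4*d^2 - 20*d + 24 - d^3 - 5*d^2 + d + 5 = -d^3 - 9*d^2 - 14*d + 24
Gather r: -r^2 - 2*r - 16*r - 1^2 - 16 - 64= -r^2 - 18*r - 81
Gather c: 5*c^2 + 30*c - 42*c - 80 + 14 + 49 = 5*c^2 - 12*c - 17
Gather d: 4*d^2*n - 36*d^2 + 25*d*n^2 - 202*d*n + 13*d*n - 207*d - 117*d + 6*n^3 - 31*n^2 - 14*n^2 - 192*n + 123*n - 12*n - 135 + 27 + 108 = d^2*(4*n - 36) + d*(25*n^2 - 189*n - 324) + 6*n^3 - 45*n^2 - 81*n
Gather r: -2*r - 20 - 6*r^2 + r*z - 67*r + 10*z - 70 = -6*r^2 + r*(z - 69) + 10*z - 90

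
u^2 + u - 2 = (u - 1)*(u + 2)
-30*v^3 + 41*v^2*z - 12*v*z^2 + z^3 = (-6*v + z)*(-5*v + z)*(-v + z)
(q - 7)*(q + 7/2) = q^2 - 7*q/2 - 49/2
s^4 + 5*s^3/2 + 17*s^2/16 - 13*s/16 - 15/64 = (s - 1/2)*(s + 1/4)*(s + 5/4)*(s + 3/2)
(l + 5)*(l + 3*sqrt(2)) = l^2 + 3*sqrt(2)*l + 5*l + 15*sqrt(2)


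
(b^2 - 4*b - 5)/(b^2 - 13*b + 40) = (b + 1)/(b - 8)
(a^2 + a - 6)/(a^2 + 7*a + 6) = (a^2 + a - 6)/(a^2 + 7*a + 6)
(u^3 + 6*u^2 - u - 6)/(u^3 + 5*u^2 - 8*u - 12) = (u - 1)/(u - 2)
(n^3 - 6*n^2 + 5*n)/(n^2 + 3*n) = (n^2 - 6*n + 5)/(n + 3)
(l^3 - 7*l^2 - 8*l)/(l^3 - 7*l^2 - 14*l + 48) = l*(l + 1)/(l^2 + l - 6)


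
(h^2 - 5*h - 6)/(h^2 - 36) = (h + 1)/(h + 6)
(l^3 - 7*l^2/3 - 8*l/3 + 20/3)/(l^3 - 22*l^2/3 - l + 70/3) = (l - 2)/(l - 7)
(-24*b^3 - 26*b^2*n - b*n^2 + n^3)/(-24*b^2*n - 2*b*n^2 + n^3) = (b + n)/n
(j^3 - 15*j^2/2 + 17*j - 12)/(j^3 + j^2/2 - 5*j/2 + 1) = (2*j^3 - 15*j^2 + 34*j - 24)/(2*j^3 + j^2 - 5*j + 2)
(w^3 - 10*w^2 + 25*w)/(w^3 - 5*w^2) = (w - 5)/w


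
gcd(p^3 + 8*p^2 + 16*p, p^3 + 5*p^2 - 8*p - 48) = p^2 + 8*p + 16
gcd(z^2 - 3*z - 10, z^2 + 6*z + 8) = z + 2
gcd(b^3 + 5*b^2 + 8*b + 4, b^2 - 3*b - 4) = b + 1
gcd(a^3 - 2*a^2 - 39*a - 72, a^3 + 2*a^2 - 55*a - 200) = a - 8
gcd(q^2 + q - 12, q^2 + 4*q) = q + 4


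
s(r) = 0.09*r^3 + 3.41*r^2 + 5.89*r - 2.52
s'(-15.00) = -35.66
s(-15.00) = 372.63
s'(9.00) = 89.14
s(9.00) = 392.31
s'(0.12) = 6.71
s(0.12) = -1.76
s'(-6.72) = -27.75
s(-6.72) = 84.58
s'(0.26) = 7.68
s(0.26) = -0.76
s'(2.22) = 22.36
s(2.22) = 28.35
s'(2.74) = 26.60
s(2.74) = 41.07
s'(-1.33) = -2.70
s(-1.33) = -4.53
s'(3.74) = 35.17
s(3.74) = 71.91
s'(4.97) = 46.45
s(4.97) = 122.03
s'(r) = 0.27*r^2 + 6.82*r + 5.89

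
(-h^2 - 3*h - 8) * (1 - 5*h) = 5*h^3 + 14*h^2 + 37*h - 8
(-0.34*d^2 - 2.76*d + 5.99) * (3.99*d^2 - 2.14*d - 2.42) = -1.3566*d^4 - 10.2848*d^3 + 30.6293*d^2 - 6.1394*d - 14.4958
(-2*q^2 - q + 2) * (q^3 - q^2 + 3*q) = -2*q^5 + q^4 - 3*q^3 - 5*q^2 + 6*q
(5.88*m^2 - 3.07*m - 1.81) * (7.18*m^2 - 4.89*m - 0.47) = 42.2184*m^4 - 50.7958*m^3 - 0.747100000000001*m^2 + 10.2938*m + 0.8507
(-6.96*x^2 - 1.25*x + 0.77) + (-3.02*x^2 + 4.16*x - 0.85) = -9.98*x^2 + 2.91*x - 0.08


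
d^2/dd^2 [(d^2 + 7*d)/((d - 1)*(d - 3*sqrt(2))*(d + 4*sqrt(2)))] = 2*(d^6 + 21*d^5 + 24*sqrt(2)*d^4 + 51*d^4 - d^3 + 16*sqrt(2)*d^3 - 936*d^2 - 72*sqrt(2)*d^2 - 504*sqrt(2)*d + 504*d + 168*sqrt(2) + 4608)/(d^9 - 3*d^8 + 3*sqrt(2)*d^8 - 63*d^7 - 9*sqrt(2)*d^7 - 133*sqrt(2)*d^6 + 197*d^6 + 423*sqrt(2)*d^5 + 1386*d^5 - 4686*d^4 + 1302*sqrt(2)*d^4 - 9072*d^3 - 5042*sqrt(2)*d^3 + 5184*sqrt(2)*d^2 + 39888*d^2 - 41472*d - 1728*sqrt(2)*d + 13824)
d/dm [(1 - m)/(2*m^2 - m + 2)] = (-2*m^2 + m + (m - 1)*(4*m - 1) - 2)/(2*m^2 - m + 2)^2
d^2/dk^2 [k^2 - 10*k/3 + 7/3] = 2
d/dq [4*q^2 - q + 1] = 8*q - 1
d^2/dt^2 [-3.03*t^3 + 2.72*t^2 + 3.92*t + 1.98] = 5.44 - 18.18*t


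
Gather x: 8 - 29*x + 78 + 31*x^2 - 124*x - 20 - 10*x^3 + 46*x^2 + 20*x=-10*x^3 + 77*x^2 - 133*x + 66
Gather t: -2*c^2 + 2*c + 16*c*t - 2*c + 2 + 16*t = -2*c^2 + t*(16*c + 16) + 2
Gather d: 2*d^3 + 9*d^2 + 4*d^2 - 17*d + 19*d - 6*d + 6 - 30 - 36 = 2*d^3 + 13*d^2 - 4*d - 60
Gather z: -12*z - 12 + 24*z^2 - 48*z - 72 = 24*z^2 - 60*z - 84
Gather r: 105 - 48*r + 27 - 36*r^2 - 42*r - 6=-36*r^2 - 90*r + 126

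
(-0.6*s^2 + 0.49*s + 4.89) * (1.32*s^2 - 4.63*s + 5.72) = -0.792*s^4 + 3.4248*s^3 + 0.7541*s^2 - 19.8379*s + 27.9708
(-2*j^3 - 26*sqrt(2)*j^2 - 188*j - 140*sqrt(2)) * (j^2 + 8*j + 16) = -2*j^5 - 26*sqrt(2)*j^4 - 16*j^4 - 208*sqrt(2)*j^3 - 220*j^3 - 1504*j^2 - 556*sqrt(2)*j^2 - 3008*j - 1120*sqrt(2)*j - 2240*sqrt(2)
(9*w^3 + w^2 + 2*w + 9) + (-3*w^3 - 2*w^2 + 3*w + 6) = 6*w^3 - w^2 + 5*w + 15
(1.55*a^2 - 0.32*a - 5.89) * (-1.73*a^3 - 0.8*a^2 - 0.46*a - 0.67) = -2.6815*a^5 - 0.6864*a^4 + 9.7327*a^3 + 3.8207*a^2 + 2.9238*a + 3.9463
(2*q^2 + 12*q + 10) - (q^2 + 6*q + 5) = q^2 + 6*q + 5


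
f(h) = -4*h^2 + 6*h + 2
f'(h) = 6 - 8*h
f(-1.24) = -11.59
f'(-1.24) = 15.92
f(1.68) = 0.79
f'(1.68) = -7.44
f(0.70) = 4.24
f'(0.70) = 0.40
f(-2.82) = -46.73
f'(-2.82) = 28.56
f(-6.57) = -210.08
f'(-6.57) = 58.56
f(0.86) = 4.20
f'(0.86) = -0.88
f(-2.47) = -37.22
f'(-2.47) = 25.76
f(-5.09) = -132.17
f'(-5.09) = 46.72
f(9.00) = -268.00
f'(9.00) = -66.00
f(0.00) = 2.00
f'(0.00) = 6.00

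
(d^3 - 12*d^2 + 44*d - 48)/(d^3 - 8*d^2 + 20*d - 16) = (d - 6)/(d - 2)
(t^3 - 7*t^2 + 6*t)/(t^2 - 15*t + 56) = t*(t^2 - 7*t + 6)/(t^2 - 15*t + 56)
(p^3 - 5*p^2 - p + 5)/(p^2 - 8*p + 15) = (p^2 - 1)/(p - 3)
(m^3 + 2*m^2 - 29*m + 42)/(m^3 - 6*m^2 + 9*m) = (m^2 + 5*m - 14)/(m*(m - 3))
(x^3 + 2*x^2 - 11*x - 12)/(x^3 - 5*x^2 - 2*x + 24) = (x^2 + 5*x + 4)/(x^2 - 2*x - 8)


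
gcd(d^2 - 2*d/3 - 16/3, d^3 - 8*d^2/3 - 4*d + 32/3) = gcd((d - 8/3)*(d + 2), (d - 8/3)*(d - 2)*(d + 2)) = d^2 - 2*d/3 - 16/3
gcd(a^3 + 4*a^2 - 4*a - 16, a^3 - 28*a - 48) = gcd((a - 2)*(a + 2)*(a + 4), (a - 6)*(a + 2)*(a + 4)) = a^2 + 6*a + 8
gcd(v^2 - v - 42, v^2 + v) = 1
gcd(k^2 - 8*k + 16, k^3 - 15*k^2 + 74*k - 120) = k - 4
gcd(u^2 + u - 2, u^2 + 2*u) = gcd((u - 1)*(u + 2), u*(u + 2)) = u + 2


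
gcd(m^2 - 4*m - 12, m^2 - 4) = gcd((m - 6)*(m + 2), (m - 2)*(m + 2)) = m + 2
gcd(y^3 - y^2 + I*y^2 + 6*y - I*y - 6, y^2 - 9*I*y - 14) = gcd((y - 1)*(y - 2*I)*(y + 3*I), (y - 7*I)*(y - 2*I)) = y - 2*I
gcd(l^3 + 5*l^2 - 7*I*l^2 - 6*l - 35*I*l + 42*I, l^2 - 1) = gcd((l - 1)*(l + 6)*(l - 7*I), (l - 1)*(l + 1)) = l - 1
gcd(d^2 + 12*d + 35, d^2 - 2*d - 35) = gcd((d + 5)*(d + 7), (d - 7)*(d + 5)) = d + 5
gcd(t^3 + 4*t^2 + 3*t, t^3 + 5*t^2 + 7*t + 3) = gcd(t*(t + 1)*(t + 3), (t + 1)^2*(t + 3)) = t^2 + 4*t + 3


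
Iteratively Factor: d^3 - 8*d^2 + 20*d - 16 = (d - 2)*(d^2 - 6*d + 8) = (d - 2)^2*(d - 4)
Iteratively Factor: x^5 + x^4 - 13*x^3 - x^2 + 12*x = (x - 3)*(x^4 + 4*x^3 - x^2 - 4*x) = (x - 3)*(x + 1)*(x^3 + 3*x^2 - 4*x) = x*(x - 3)*(x + 1)*(x^2 + 3*x - 4) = x*(x - 3)*(x + 1)*(x + 4)*(x - 1)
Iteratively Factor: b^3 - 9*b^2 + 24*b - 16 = (b - 4)*(b^2 - 5*b + 4) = (b - 4)^2*(b - 1)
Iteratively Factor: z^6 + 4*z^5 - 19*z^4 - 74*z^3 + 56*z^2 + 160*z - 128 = (z + 2)*(z^5 + 2*z^4 - 23*z^3 - 28*z^2 + 112*z - 64) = (z - 4)*(z + 2)*(z^4 + 6*z^3 + z^2 - 24*z + 16) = (z - 4)*(z + 2)*(z + 4)*(z^3 + 2*z^2 - 7*z + 4) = (z - 4)*(z - 1)*(z + 2)*(z + 4)*(z^2 + 3*z - 4) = (z - 4)*(z - 1)^2*(z + 2)*(z + 4)*(z + 4)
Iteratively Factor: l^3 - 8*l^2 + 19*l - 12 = (l - 4)*(l^2 - 4*l + 3) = (l - 4)*(l - 3)*(l - 1)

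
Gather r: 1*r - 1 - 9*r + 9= 8 - 8*r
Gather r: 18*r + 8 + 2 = 18*r + 10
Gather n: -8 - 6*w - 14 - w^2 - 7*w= -w^2 - 13*w - 22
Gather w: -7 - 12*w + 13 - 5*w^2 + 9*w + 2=-5*w^2 - 3*w + 8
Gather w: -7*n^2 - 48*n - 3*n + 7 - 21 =-7*n^2 - 51*n - 14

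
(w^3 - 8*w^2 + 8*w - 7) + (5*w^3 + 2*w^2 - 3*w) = 6*w^3 - 6*w^2 + 5*w - 7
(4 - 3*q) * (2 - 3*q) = 9*q^2 - 18*q + 8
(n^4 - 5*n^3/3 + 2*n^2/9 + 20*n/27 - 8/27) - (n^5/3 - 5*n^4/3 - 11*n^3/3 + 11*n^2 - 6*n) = -n^5/3 + 8*n^4/3 + 2*n^3 - 97*n^2/9 + 182*n/27 - 8/27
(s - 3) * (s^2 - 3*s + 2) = s^3 - 6*s^2 + 11*s - 6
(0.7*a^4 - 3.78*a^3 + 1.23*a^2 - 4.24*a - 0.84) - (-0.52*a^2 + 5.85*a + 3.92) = 0.7*a^4 - 3.78*a^3 + 1.75*a^2 - 10.09*a - 4.76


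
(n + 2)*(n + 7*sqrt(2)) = n^2 + 2*n + 7*sqrt(2)*n + 14*sqrt(2)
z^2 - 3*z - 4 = (z - 4)*(z + 1)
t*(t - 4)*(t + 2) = t^3 - 2*t^2 - 8*t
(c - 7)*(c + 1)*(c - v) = c^3 - c^2*v - 6*c^2 + 6*c*v - 7*c + 7*v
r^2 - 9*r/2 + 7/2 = (r - 7/2)*(r - 1)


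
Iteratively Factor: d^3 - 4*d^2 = (d - 4)*(d^2) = d*(d - 4)*(d)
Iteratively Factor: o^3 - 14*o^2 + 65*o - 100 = (o - 5)*(o^2 - 9*o + 20) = (o - 5)*(o - 4)*(o - 5)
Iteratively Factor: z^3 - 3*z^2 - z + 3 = (z - 3)*(z^2 - 1) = (z - 3)*(z + 1)*(z - 1)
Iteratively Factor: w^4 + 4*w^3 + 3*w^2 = (w)*(w^3 + 4*w^2 + 3*w) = w^2*(w^2 + 4*w + 3) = w^2*(w + 3)*(w + 1)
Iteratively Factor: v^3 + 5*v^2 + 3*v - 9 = (v - 1)*(v^2 + 6*v + 9) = (v - 1)*(v + 3)*(v + 3)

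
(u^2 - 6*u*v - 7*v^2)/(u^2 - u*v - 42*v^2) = (u + v)/(u + 6*v)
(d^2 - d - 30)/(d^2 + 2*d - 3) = (d^2 - d - 30)/(d^2 + 2*d - 3)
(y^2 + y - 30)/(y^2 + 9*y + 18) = (y - 5)/(y + 3)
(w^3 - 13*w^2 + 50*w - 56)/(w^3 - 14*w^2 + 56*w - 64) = (w - 7)/(w - 8)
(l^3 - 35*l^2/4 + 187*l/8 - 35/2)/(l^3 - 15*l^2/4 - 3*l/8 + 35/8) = (l - 4)/(l + 1)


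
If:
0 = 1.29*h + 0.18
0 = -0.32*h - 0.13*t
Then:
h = -0.14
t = 0.34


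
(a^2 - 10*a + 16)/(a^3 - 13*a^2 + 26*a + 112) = (a - 2)/(a^2 - 5*a - 14)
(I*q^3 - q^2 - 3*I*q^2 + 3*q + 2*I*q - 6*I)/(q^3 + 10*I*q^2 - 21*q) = (I*q^3 - q^2*(1 + 3*I) + q*(3 + 2*I) - 6*I)/(q*(q^2 + 10*I*q - 21))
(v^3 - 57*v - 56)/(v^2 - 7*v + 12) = (v^3 - 57*v - 56)/(v^2 - 7*v + 12)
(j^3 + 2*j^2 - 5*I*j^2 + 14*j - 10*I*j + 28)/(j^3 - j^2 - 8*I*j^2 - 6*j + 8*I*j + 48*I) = (j^2 - 5*I*j + 14)/(j^2 - j*(3 + 8*I) + 24*I)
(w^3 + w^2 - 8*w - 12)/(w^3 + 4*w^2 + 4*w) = (w - 3)/w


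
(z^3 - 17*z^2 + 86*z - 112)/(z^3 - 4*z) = (z^2 - 15*z + 56)/(z*(z + 2))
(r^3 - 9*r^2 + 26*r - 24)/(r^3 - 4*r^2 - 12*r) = (-r^3 + 9*r^2 - 26*r + 24)/(r*(-r^2 + 4*r + 12))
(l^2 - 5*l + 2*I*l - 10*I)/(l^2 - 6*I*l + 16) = (l - 5)/(l - 8*I)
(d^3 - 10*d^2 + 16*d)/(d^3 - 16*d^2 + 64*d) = (d - 2)/(d - 8)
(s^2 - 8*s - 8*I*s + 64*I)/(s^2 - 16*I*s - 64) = (s - 8)/(s - 8*I)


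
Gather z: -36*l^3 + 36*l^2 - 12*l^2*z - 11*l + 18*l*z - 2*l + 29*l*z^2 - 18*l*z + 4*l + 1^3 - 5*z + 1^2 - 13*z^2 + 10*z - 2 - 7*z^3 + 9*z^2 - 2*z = -36*l^3 + 36*l^2 - 9*l - 7*z^3 + z^2*(29*l - 4) + z*(3 - 12*l^2)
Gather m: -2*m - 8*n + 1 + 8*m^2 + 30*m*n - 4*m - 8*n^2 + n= 8*m^2 + m*(30*n - 6) - 8*n^2 - 7*n + 1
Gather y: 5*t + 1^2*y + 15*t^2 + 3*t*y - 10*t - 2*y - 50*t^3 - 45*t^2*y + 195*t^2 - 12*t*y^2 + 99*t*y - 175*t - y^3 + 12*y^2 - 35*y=-50*t^3 + 210*t^2 - 180*t - y^3 + y^2*(12 - 12*t) + y*(-45*t^2 + 102*t - 36)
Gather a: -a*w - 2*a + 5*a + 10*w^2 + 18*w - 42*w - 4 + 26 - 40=a*(3 - w) + 10*w^2 - 24*w - 18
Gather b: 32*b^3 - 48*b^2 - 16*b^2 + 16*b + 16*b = 32*b^3 - 64*b^2 + 32*b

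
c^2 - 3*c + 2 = (c - 2)*(c - 1)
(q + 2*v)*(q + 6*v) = q^2 + 8*q*v + 12*v^2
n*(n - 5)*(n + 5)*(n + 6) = n^4 + 6*n^3 - 25*n^2 - 150*n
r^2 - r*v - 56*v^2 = (r - 8*v)*(r + 7*v)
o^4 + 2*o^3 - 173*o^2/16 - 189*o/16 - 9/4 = (o - 3)*(o + 1/4)*(o + 3/4)*(o + 4)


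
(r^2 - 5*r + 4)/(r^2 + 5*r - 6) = (r - 4)/(r + 6)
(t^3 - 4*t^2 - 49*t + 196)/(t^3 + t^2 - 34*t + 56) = (t - 7)/(t - 2)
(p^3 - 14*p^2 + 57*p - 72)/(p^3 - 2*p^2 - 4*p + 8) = (p^3 - 14*p^2 + 57*p - 72)/(p^3 - 2*p^2 - 4*p + 8)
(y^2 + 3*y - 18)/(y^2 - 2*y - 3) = (y + 6)/(y + 1)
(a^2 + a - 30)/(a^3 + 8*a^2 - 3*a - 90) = (a - 5)/(a^2 + 2*a - 15)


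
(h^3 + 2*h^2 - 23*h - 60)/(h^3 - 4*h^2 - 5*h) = (h^2 + 7*h + 12)/(h*(h + 1))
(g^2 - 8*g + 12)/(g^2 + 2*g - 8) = (g - 6)/(g + 4)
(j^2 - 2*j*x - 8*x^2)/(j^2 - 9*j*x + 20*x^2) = (-j - 2*x)/(-j + 5*x)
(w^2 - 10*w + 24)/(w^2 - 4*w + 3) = (w^2 - 10*w + 24)/(w^2 - 4*w + 3)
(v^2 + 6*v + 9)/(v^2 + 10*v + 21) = (v + 3)/(v + 7)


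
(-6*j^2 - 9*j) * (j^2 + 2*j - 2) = -6*j^4 - 21*j^3 - 6*j^2 + 18*j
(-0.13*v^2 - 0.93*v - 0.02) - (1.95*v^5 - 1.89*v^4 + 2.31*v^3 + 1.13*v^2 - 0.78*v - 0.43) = -1.95*v^5 + 1.89*v^4 - 2.31*v^3 - 1.26*v^2 - 0.15*v + 0.41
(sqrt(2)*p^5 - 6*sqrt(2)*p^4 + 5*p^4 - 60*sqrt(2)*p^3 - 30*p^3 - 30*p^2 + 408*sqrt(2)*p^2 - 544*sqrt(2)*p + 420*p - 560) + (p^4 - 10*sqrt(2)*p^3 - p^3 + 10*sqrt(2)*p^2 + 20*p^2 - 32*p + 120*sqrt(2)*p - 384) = sqrt(2)*p^5 - 6*sqrt(2)*p^4 + 6*p^4 - 70*sqrt(2)*p^3 - 31*p^3 - 10*p^2 + 418*sqrt(2)*p^2 - 424*sqrt(2)*p + 388*p - 944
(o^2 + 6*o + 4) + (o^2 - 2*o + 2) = 2*o^2 + 4*o + 6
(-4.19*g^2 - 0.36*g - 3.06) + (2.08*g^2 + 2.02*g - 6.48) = -2.11*g^2 + 1.66*g - 9.54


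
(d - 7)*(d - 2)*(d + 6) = d^3 - 3*d^2 - 40*d + 84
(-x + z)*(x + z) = -x^2 + z^2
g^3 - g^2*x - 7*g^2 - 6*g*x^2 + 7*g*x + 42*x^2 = (g - 7)*(g - 3*x)*(g + 2*x)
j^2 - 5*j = j*(j - 5)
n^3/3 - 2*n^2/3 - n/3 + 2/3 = (n/3 + 1/3)*(n - 2)*(n - 1)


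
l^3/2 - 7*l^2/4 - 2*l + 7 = (l/2 + 1)*(l - 7/2)*(l - 2)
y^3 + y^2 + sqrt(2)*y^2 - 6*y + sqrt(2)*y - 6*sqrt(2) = (y - 2)*(y + 3)*(y + sqrt(2))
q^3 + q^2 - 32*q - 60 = (q - 6)*(q + 2)*(q + 5)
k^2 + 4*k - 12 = (k - 2)*(k + 6)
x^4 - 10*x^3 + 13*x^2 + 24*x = x*(x - 8)*(x - 3)*(x + 1)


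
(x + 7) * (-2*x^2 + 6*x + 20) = -2*x^3 - 8*x^2 + 62*x + 140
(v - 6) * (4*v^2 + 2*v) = 4*v^3 - 22*v^2 - 12*v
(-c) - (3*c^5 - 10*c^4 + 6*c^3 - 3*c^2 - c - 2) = -3*c^5 + 10*c^4 - 6*c^3 + 3*c^2 + 2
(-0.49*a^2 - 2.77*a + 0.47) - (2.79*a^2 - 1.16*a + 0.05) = -3.28*a^2 - 1.61*a + 0.42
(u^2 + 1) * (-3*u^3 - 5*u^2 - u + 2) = -3*u^5 - 5*u^4 - 4*u^3 - 3*u^2 - u + 2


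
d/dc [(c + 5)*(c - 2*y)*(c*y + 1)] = y*(c + 5)*(c - 2*y) + (c + 5)*(c*y + 1) + (c - 2*y)*(c*y + 1)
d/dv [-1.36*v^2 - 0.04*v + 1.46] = -2.72*v - 0.04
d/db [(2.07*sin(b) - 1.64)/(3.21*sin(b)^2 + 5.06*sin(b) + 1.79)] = (-6.6447*sin(b)^2 + 10.5288*sin(b) + 12.0037)*cos(b)/(10.3041*sin(b)^4 + 32.4852*sin(b)^3 + 37.0954*sin(b)^2 + 18.1148*sin(b) + 3.2041)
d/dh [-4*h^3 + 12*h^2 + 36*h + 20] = -12*h^2 + 24*h + 36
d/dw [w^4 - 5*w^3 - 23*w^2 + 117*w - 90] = 4*w^3 - 15*w^2 - 46*w + 117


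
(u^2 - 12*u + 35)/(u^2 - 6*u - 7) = (u - 5)/(u + 1)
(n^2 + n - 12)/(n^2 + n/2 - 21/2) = 2*(n + 4)/(2*n + 7)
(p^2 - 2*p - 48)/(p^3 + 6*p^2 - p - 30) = (p^2 - 2*p - 48)/(p^3 + 6*p^2 - p - 30)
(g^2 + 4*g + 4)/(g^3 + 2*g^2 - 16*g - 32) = (g + 2)/(g^2 - 16)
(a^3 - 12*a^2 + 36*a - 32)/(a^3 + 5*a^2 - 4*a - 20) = (a^2 - 10*a + 16)/(a^2 + 7*a + 10)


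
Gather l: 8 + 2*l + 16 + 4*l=6*l + 24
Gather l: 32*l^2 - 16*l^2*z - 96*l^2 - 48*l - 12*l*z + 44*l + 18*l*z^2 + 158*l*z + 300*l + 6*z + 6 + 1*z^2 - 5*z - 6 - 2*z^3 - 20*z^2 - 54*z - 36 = l^2*(-16*z - 64) + l*(18*z^2 + 146*z + 296) - 2*z^3 - 19*z^2 - 53*z - 36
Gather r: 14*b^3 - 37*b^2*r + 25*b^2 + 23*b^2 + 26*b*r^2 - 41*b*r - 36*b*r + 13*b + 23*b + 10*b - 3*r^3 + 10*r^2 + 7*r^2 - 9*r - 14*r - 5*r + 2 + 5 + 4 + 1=14*b^3 + 48*b^2 + 46*b - 3*r^3 + r^2*(26*b + 17) + r*(-37*b^2 - 77*b - 28) + 12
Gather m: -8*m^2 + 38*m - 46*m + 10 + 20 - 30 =-8*m^2 - 8*m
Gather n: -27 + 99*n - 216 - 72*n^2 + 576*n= -72*n^2 + 675*n - 243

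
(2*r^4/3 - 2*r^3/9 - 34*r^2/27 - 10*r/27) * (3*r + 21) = 2*r^5 + 40*r^4/3 - 76*r^3/9 - 248*r^2/9 - 70*r/9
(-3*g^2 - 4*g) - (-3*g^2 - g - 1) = 1 - 3*g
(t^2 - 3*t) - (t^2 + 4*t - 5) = 5 - 7*t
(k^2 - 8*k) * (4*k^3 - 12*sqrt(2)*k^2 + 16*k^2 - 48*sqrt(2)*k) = 4*k^5 - 12*sqrt(2)*k^4 - 16*k^4 - 128*k^3 + 48*sqrt(2)*k^3 + 384*sqrt(2)*k^2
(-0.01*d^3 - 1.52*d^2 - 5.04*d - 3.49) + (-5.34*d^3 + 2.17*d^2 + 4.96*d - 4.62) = -5.35*d^3 + 0.65*d^2 - 0.0800000000000001*d - 8.11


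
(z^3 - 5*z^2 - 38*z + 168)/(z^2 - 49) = (z^2 + 2*z - 24)/(z + 7)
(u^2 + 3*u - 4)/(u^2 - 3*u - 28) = (u - 1)/(u - 7)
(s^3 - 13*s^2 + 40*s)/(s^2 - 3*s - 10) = s*(s - 8)/(s + 2)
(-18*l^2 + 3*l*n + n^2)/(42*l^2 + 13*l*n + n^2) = (-3*l + n)/(7*l + n)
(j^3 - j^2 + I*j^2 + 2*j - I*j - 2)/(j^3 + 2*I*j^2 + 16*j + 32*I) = (j^2 - j*(1 + I) + I)/(j^2 + 16)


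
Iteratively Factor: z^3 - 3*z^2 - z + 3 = (z - 3)*(z^2 - 1) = (z - 3)*(z + 1)*(z - 1)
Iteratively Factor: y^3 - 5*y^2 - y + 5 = (y - 1)*(y^2 - 4*y - 5) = (y - 5)*(y - 1)*(y + 1)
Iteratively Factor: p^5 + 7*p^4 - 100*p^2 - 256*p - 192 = (p + 4)*(p^4 + 3*p^3 - 12*p^2 - 52*p - 48) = (p + 2)*(p + 4)*(p^3 + p^2 - 14*p - 24) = (p + 2)*(p + 3)*(p + 4)*(p^2 - 2*p - 8) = (p + 2)^2*(p + 3)*(p + 4)*(p - 4)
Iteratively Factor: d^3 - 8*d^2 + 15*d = (d)*(d^2 - 8*d + 15) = d*(d - 5)*(d - 3)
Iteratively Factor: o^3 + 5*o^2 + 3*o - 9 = (o - 1)*(o^2 + 6*o + 9) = (o - 1)*(o + 3)*(o + 3)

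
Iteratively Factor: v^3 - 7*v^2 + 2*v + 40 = (v - 4)*(v^2 - 3*v - 10) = (v - 5)*(v - 4)*(v + 2)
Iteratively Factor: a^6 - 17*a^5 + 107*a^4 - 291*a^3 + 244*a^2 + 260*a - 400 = (a - 5)*(a^5 - 12*a^4 + 47*a^3 - 56*a^2 - 36*a + 80) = (a - 5)^2*(a^4 - 7*a^3 + 12*a^2 + 4*a - 16) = (a - 5)^2*(a - 2)*(a^3 - 5*a^2 + 2*a + 8) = (a - 5)^2*(a - 2)*(a + 1)*(a^2 - 6*a + 8) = (a - 5)^2*(a - 4)*(a - 2)*(a + 1)*(a - 2)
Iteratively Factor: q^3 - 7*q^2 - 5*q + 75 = (q + 3)*(q^2 - 10*q + 25) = (q - 5)*(q + 3)*(q - 5)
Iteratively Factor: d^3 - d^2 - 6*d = (d)*(d^2 - d - 6) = d*(d - 3)*(d + 2)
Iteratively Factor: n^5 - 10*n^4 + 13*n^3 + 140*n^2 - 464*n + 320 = (n - 4)*(n^4 - 6*n^3 - 11*n^2 + 96*n - 80) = (n - 5)*(n - 4)*(n^3 - n^2 - 16*n + 16) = (n - 5)*(n - 4)*(n - 1)*(n^2 - 16) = (n - 5)*(n - 4)^2*(n - 1)*(n + 4)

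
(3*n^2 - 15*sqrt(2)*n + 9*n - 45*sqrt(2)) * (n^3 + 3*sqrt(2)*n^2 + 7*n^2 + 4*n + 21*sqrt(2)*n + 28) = 3*n^5 - 6*sqrt(2)*n^4 + 30*n^4 - 60*sqrt(2)*n^3 - 15*n^3 - 780*n^2 - 186*sqrt(2)*n^2 - 1638*n - 600*sqrt(2)*n - 1260*sqrt(2)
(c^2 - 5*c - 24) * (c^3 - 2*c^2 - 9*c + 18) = c^5 - 7*c^4 - 23*c^3 + 111*c^2 + 126*c - 432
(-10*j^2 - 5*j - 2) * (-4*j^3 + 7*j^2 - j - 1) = 40*j^5 - 50*j^4 - 17*j^3 + j^2 + 7*j + 2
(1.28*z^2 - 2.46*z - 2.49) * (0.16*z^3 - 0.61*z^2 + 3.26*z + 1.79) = 0.2048*z^5 - 1.1744*z^4 + 5.275*z^3 - 4.2095*z^2 - 12.5208*z - 4.4571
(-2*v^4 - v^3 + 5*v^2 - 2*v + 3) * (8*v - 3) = -16*v^5 - 2*v^4 + 43*v^3 - 31*v^2 + 30*v - 9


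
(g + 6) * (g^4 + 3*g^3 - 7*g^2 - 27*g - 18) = g^5 + 9*g^4 + 11*g^3 - 69*g^2 - 180*g - 108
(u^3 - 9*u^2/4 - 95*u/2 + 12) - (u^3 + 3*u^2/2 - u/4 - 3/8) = -15*u^2/4 - 189*u/4 + 99/8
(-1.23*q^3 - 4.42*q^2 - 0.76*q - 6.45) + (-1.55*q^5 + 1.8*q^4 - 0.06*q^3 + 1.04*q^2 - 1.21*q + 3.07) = -1.55*q^5 + 1.8*q^4 - 1.29*q^3 - 3.38*q^2 - 1.97*q - 3.38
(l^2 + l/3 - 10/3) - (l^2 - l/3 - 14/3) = 2*l/3 + 4/3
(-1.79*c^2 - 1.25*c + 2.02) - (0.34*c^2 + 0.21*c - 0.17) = -2.13*c^2 - 1.46*c + 2.19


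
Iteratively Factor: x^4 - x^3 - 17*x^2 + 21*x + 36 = (x + 4)*(x^3 - 5*x^2 + 3*x + 9) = (x - 3)*(x + 4)*(x^2 - 2*x - 3) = (x - 3)^2*(x + 4)*(x + 1)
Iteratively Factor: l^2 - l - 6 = (l - 3)*(l + 2)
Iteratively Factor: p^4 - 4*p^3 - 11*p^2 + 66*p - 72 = (p - 2)*(p^3 - 2*p^2 - 15*p + 36) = (p - 2)*(p + 4)*(p^2 - 6*p + 9) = (p - 3)*(p - 2)*(p + 4)*(p - 3)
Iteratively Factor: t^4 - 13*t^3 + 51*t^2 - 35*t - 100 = (t - 5)*(t^3 - 8*t^2 + 11*t + 20) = (t - 5)^2*(t^2 - 3*t - 4) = (t - 5)^2*(t - 4)*(t + 1)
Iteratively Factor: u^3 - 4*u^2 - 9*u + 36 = (u - 4)*(u^2 - 9) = (u - 4)*(u + 3)*(u - 3)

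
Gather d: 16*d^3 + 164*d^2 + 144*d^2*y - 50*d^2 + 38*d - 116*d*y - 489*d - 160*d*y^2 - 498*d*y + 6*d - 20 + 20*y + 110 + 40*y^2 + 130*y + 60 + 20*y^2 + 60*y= 16*d^3 + d^2*(144*y + 114) + d*(-160*y^2 - 614*y - 445) + 60*y^2 + 210*y + 150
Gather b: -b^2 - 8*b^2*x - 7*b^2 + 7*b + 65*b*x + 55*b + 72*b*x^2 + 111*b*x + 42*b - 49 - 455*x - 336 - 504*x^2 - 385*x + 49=b^2*(-8*x - 8) + b*(72*x^2 + 176*x + 104) - 504*x^2 - 840*x - 336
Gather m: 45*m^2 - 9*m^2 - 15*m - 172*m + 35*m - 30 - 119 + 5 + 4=36*m^2 - 152*m - 140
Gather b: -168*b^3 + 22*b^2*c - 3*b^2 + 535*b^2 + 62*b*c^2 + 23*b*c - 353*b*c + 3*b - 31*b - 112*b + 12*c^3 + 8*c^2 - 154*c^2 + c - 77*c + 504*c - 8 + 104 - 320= -168*b^3 + b^2*(22*c + 532) + b*(62*c^2 - 330*c - 140) + 12*c^3 - 146*c^2 + 428*c - 224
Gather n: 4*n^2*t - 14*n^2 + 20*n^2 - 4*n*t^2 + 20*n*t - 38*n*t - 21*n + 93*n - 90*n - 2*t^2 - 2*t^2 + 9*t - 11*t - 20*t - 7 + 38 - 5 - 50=n^2*(4*t + 6) + n*(-4*t^2 - 18*t - 18) - 4*t^2 - 22*t - 24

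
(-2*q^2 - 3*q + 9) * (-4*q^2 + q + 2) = 8*q^4 + 10*q^3 - 43*q^2 + 3*q + 18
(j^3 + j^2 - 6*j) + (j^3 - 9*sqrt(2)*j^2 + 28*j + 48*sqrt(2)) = 2*j^3 - 9*sqrt(2)*j^2 + j^2 + 22*j + 48*sqrt(2)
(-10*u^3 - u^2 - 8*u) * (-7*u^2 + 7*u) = 70*u^5 - 63*u^4 + 49*u^3 - 56*u^2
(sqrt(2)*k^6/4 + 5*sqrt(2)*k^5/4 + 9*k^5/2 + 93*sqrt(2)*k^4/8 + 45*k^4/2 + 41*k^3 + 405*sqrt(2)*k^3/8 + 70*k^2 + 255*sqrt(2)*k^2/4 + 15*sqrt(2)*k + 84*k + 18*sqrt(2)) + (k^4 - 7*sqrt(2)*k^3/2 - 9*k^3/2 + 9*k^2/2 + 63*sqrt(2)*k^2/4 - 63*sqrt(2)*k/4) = sqrt(2)*k^6/4 + 5*sqrt(2)*k^5/4 + 9*k^5/2 + 93*sqrt(2)*k^4/8 + 47*k^4/2 + 73*k^3/2 + 377*sqrt(2)*k^3/8 + 149*k^2/2 + 159*sqrt(2)*k^2/2 - 3*sqrt(2)*k/4 + 84*k + 18*sqrt(2)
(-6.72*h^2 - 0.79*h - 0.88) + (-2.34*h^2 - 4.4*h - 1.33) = -9.06*h^2 - 5.19*h - 2.21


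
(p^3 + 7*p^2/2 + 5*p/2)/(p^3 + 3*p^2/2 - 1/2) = p*(2*p + 5)/(2*p^2 + p - 1)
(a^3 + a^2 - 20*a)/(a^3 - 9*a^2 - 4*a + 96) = a*(a + 5)/(a^2 - 5*a - 24)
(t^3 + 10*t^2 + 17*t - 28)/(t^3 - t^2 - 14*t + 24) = (t^2 + 6*t - 7)/(t^2 - 5*t + 6)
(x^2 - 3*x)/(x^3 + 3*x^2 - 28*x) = (x - 3)/(x^2 + 3*x - 28)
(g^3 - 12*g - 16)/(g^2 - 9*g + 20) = (g^2 + 4*g + 4)/(g - 5)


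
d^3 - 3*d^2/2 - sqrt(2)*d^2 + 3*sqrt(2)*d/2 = d*(d - 3/2)*(d - sqrt(2))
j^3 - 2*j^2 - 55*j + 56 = (j - 8)*(j - 1)*(j + 7)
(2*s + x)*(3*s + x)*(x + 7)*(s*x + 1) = 6*s^3*x^2 + 42*s^3*x + 5*s^2*x^3 + 35*s^2*x^2 + 6*s^2*x + 42*s^2 + s*x^4 + 7*s*x^3 + 5*s*x^2 + 35*s*x + x^3 + 7*x^2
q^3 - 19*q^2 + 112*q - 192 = (q - 8)^2*(q - 3)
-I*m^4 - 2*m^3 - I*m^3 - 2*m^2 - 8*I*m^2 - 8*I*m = m*(m - 4*I)*(m + 2*I)*(-I*m - I)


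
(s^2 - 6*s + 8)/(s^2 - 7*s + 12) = (s - 2)/(s - 3)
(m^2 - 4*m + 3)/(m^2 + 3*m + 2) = (m^2 - 4*m + 3)/(m^2 + 3*m + 2)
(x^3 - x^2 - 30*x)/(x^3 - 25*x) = (x - 6)/(x - 5)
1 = 1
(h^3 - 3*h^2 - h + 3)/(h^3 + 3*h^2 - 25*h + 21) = (h + 1)/(h + 7)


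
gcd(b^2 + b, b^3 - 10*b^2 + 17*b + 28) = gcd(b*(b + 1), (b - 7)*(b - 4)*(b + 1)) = b + 1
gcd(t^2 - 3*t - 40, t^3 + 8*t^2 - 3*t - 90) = t + 5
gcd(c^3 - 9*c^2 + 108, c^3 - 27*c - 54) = c^2 - 3*c - 18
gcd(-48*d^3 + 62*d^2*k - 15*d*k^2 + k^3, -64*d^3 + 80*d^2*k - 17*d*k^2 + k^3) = 8*d^2 - 9*d*k + k^2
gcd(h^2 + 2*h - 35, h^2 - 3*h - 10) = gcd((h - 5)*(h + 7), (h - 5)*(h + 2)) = h - 5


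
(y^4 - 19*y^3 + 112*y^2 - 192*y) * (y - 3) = y^5 - 22*y^4 + 169*y^3 - 528*y^2 + 576*y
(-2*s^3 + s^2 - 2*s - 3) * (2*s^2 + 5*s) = -4*s^5 - 8*s^4 + s^3 - 16*s^2 - 15*s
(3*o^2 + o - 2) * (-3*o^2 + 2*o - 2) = -9*o^4 + 3*o^3 + 2*o^2 - 6*o + 4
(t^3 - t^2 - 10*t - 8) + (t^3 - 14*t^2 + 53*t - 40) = 2*t^3 - 15*t^2 + 43*t - 48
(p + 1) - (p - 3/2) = 5/2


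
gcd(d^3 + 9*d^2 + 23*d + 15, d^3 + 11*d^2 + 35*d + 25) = d^2 + 6*d + 5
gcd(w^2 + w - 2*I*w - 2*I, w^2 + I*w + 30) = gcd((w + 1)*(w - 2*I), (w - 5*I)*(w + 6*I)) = 1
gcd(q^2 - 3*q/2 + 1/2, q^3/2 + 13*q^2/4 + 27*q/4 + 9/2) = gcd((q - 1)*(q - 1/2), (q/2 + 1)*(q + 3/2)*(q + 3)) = 1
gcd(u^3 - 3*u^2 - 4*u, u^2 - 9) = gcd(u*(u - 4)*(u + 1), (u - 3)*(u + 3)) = 1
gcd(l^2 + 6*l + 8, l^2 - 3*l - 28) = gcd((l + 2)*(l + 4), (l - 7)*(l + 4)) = l + 4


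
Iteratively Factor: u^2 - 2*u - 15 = (u - 5)*(u + 3)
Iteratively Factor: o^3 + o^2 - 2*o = (o)*(o^2 + o - 2) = o*(o - 1)*(o + 2)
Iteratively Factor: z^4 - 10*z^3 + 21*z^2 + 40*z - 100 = (z - 5)*(z^3 - 5*z^2 - 4*z + 20) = (z - 5)^2*(z^2 - 4) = (z - 5)^2*(z + 2)*(z - 2)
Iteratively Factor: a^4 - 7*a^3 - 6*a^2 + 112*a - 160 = (a - 5)*(a^3 - 2*a^2 - 16*a + 32) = (a - 5)*(a - 2)*(a^2 - 16) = (a - 5)*(a - 2)*(a + 4)*(a - 4)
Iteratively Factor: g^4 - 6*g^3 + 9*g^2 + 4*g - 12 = (g - 3)*(g^3 - 3*g^2 + 4) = (g - 3)*(g - 2)*(g^2 - g - 2) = (g - 3)*(g - 2)^2*(g + 1)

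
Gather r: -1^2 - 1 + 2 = 0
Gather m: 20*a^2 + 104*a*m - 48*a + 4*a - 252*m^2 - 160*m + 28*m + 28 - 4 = 20*a^2 - 44*a - 252*m^2 + m*(104*a - 132) + 24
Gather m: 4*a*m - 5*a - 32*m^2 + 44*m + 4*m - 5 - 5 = -5*a - 32*m^2 + m*(4*a + 48) - 10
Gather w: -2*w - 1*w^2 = -w^2 - 2*w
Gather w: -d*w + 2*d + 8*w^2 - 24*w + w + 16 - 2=2*d + 8*w^2 + w*(-d - 23) + 14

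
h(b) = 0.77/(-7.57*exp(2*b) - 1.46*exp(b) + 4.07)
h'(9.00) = 0.00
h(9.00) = 0.00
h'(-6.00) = 0.00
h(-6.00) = 0.19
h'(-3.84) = 0.00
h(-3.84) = 0.19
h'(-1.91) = 0.03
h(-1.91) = 0.21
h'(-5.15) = 0.00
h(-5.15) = 0.19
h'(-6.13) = 0.00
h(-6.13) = 0.19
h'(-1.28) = 0.13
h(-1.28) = 0.25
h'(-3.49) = 0.00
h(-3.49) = 0.19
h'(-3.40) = 0.00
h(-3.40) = 0.19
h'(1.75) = 0.01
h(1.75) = -0.00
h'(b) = 0.77*(15.14*exp(2*b) + 1.46*exp(b))/(-7.57*exp(2*b) - 1.46*exp(b) + 4.07)^2 = (11.6578*exp(b) + 1.1242)*exp(b)/(7.57*exp(2*b) + 1.46*exp(b) - 4.07)^2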